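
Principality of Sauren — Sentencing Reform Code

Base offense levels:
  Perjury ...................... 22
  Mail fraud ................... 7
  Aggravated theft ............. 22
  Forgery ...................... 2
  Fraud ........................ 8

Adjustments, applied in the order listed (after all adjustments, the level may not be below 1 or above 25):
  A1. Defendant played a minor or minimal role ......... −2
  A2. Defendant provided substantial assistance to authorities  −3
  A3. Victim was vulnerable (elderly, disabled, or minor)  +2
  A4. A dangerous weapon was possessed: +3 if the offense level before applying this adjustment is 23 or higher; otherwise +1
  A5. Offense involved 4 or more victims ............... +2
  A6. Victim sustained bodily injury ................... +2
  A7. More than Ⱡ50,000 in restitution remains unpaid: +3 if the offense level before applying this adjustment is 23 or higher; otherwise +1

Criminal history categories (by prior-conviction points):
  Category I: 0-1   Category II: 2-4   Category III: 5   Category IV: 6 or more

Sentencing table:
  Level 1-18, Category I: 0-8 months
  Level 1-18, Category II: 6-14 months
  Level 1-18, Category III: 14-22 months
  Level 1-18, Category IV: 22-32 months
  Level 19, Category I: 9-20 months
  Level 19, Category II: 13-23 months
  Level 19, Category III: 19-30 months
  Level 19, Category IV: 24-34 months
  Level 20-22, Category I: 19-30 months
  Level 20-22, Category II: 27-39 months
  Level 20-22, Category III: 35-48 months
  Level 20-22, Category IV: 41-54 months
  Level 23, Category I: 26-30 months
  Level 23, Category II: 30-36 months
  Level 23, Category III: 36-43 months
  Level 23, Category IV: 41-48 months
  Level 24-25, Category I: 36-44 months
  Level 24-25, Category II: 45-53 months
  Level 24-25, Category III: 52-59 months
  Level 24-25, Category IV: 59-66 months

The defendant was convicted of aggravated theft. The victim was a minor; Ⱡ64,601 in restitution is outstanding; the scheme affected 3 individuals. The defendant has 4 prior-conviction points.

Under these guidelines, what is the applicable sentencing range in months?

45-53 months

Base offense level for aggravated theft: 22.
A1 does not apply.
A2 does not apply.
A3 applies: 22 + 2 = 24.
A4 does not apply.
A7 applies (level before this adjustment is 24 ≥ 23, so +3): 24 + 3 = 27.
Level 27 exceeds the maximum of 25; capped at 25.
Final offense level: 25.
Criminal history: 4 prior points → Category II (2-4).
Level 25 falls in the 24-25 band.
Grid: Level 24-25 × Category II = 45-53 months.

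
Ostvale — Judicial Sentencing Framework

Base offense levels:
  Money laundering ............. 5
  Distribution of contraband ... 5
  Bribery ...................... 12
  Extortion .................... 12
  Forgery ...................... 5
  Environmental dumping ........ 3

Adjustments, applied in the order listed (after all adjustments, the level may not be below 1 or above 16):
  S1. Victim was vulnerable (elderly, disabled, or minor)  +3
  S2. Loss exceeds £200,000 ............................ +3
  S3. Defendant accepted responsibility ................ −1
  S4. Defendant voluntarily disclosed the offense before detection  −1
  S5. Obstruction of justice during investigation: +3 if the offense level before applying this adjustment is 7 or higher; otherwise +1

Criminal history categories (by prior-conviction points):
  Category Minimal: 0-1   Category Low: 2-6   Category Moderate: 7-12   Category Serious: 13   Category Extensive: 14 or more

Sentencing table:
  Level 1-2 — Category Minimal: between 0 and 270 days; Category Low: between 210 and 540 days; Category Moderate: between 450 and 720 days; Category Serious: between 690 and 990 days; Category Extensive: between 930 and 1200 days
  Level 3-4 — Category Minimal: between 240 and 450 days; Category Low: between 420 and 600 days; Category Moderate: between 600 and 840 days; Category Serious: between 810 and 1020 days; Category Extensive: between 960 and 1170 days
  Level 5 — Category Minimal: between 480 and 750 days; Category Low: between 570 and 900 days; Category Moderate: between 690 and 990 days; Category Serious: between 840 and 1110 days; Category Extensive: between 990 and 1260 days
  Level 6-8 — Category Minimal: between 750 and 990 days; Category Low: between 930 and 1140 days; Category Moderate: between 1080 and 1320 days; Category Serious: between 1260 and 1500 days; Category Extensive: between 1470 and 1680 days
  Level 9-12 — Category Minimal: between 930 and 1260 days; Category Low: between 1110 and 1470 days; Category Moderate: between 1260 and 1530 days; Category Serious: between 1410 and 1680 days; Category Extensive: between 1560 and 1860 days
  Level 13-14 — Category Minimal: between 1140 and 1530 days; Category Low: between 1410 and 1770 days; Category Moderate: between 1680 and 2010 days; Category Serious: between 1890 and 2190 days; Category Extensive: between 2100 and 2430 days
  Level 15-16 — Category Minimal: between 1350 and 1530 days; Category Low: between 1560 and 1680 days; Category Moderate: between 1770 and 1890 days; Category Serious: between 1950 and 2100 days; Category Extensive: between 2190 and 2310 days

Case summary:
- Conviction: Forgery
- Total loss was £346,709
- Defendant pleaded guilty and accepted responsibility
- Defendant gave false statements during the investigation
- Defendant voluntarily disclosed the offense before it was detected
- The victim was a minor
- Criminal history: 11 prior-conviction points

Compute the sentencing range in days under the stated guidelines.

Base offense level for forgery: 5.
S1 applies: 5 + 3 = 8.
S2 applies: 8 + 3 = 11.
S3 applies: 11 − 1 = 10.
S4 applies: 10 − 1 = 9.
S5 applies (level before this adjustment is 9 ≥ 7, so +3): 9 + 3 = 12.
Final offense level: 12.
Criminal history: 11 prior points → Category Moderate (7-12).
Level 12 falls in the 9-12 band.
Grid: Level 9-12 × Category Moderate = 1260-1530 days.

1260-1530 days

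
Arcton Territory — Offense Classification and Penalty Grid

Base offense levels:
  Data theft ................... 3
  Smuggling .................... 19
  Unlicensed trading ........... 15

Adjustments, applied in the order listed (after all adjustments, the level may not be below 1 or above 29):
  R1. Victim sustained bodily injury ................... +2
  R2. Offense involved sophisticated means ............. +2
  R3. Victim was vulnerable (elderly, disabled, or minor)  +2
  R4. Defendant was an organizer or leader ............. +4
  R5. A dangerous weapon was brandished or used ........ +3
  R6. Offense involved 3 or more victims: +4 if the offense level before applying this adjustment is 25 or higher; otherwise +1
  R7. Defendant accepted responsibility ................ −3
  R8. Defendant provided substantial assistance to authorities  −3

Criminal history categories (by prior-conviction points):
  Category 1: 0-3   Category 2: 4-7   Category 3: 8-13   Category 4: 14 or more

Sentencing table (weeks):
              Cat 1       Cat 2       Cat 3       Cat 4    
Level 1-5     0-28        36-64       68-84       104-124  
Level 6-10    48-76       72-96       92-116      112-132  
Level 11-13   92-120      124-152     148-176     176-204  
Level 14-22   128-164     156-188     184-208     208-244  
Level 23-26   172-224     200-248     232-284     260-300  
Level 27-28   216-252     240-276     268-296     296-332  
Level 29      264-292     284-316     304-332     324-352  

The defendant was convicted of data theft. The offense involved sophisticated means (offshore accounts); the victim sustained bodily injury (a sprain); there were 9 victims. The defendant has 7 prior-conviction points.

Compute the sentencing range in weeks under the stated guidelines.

Base offense level for data theft: 3.
R1 applies: 3 + 2 = 5.
R2 applies: 5 + 2 = 7.
R3 does not apply.
R4 does not apply.
R5 does not apply.
R6 applies (level before this adjustment is 7 < 25, so +1): 7 + 1 = 8.
R7 does not apply.
R8 does not apply.
Final offense level: 8.
Criminal history: 7 prior points → Category 2 (4-7).
Level 8 falls in the 6-10 band.
Grid: Level 6-10 × Category 2 = 72-96 weeks.

72-96 weeks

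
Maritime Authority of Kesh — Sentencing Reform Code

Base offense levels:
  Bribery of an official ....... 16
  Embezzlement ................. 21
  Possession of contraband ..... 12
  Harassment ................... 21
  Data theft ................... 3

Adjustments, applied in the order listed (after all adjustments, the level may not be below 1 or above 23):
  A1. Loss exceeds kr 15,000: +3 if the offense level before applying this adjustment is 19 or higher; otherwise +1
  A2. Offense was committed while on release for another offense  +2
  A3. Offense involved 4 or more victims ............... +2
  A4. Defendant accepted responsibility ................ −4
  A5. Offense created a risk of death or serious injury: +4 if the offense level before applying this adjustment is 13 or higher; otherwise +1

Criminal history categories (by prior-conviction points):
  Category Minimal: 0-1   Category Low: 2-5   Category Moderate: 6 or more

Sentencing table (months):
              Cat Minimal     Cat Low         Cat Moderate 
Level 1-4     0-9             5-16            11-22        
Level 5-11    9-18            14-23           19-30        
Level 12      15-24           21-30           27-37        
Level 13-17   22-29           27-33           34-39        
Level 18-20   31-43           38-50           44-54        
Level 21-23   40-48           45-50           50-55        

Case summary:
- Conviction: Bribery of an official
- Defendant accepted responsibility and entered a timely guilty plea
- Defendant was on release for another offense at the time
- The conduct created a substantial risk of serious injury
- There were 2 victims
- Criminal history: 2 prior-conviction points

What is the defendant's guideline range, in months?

38-50 months

Base offense level for bribery of an official: 16.
A2 applies: 16 + 2 = 18.
A3 does not apply.
A4 applies: 18 − 4 = 14.
A5 applies (level before this adjustment is 14 ≥ 13, so +4): 14 + 4 = 18.
Final offense level: 18.
Criminal history: 2 prior points → Category Low (2-5).
Level 18 falls in the 18-20 band.
Grid: Level 18-20 × Category Low = 38-50 months.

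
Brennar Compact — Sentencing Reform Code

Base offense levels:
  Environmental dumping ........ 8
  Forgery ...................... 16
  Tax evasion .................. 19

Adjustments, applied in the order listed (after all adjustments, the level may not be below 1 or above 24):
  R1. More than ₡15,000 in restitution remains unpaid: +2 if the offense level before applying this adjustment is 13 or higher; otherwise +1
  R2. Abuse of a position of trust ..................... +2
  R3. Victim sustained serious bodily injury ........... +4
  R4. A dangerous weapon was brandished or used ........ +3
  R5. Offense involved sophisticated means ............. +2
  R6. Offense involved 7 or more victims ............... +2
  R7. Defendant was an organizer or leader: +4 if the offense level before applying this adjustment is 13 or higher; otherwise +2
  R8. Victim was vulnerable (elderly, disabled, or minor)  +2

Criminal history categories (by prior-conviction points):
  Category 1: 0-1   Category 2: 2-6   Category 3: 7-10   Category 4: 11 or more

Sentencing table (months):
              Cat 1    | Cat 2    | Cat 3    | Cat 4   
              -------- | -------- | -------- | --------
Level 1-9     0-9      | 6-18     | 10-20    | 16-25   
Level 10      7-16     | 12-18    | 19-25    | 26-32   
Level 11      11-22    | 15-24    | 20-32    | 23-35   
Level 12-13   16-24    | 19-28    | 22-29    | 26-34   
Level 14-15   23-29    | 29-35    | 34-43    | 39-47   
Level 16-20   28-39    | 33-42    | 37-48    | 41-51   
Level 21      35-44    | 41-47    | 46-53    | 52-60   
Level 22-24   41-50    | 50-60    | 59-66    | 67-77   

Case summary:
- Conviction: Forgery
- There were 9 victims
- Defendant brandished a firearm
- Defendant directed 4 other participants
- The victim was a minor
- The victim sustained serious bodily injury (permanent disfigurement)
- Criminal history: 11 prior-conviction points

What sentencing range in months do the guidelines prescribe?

Base offense level for forgery: 16.
R3 applies: 16 + 4 = 20.
R4 applies: 20 + 3 = 23.
R5 does not apply.
R6 applies: 23 + 2 = 25.
R7 applies (level before this adjustment is 25 ≥ 13, so +4): 25 + 4 = 29.
R8 applies: 29 + 2 = 31.
Level 31 exceeds the maximum of 24; capped at 24.
Final offense level: 24.
Criminal history: 11 prior points → Category 4 (11+).
Level 24 falls in the 22-24 band.
Grid: Level 22-24 × Category 4 = 67-77 months.

67-77 months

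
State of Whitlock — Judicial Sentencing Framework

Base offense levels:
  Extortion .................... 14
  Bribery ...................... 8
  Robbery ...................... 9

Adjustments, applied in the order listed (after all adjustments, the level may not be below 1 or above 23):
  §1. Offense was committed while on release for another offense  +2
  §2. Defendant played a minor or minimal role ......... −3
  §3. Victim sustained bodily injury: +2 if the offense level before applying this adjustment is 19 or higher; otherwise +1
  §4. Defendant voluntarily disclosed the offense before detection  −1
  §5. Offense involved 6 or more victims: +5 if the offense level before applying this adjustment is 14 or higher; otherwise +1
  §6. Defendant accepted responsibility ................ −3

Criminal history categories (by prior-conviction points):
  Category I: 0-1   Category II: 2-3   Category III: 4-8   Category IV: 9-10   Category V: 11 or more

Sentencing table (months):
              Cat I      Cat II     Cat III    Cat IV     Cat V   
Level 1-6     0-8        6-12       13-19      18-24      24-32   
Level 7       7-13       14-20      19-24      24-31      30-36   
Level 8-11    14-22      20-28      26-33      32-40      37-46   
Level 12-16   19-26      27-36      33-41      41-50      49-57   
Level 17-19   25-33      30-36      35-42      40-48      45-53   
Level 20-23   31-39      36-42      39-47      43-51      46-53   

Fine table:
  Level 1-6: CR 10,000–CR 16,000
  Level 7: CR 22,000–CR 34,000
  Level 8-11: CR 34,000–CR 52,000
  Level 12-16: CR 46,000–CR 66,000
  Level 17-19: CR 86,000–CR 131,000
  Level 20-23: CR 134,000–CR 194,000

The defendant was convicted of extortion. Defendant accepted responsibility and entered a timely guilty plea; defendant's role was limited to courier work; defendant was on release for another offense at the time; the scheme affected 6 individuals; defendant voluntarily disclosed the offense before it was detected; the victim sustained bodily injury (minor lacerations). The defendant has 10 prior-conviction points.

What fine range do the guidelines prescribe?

CR 34,000–CR 52,000

Base offense level for extortion: 14.
§1 applies: 14 + 2 = 16.
§2 applies: 16 − 3 = 13.
§3 applies (level before this adjustment is 13 < 19, so +1): 13 + 1 = 14.
§4 applies: 14 − 1 = 13.
§5 applies (level before this adjustment is 13 < 14, so +1): 13 + 1 = 14.
§6 applies: 14 − 3 = 11.
Final offense level: 11.
Level 11 falls in the 8-11 band.
Fine table: Level 8-11 → CR 34,000–CR 52,000.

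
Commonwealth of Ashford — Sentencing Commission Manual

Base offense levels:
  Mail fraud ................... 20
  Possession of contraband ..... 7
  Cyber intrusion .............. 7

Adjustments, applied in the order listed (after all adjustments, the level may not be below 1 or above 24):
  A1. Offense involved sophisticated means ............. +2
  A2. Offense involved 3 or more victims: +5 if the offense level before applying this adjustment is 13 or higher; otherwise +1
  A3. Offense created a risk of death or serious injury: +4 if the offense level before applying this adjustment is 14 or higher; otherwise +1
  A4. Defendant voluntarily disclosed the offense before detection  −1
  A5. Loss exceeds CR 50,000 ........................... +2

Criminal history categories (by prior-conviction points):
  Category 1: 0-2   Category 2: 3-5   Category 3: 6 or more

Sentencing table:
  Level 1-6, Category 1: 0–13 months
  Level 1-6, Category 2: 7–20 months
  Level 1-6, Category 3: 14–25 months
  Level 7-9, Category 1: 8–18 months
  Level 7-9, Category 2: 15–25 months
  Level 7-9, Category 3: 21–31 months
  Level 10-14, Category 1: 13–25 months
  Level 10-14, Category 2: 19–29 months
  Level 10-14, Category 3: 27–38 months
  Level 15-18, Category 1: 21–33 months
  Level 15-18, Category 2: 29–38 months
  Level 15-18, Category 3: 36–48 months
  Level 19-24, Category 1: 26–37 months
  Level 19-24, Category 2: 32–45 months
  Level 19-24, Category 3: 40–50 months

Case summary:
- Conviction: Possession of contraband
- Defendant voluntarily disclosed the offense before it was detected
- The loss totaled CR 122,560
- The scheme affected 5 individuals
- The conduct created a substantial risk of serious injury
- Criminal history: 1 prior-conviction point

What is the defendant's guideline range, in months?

13-25 months

Base offense level for possession of contraband: 7.
A1 does not apply.
A2 applies (level before this adjustment is 7 < 13, so +1): 7 + 1 = 8.
A3 applies (level before this adjustment is 8 < 14, so +1): 8 + 1 = 9.
A4 applies: 9 − 1 = 8.
A5 applies: 8 + 2 = 10.
Final offense level: 10.
Criminal history: 1 prior point → Category 1 (0-2).
Level 10 falls in the 10-14 band.
Grid: Level 10-14 × Category 1 = 13-25 months.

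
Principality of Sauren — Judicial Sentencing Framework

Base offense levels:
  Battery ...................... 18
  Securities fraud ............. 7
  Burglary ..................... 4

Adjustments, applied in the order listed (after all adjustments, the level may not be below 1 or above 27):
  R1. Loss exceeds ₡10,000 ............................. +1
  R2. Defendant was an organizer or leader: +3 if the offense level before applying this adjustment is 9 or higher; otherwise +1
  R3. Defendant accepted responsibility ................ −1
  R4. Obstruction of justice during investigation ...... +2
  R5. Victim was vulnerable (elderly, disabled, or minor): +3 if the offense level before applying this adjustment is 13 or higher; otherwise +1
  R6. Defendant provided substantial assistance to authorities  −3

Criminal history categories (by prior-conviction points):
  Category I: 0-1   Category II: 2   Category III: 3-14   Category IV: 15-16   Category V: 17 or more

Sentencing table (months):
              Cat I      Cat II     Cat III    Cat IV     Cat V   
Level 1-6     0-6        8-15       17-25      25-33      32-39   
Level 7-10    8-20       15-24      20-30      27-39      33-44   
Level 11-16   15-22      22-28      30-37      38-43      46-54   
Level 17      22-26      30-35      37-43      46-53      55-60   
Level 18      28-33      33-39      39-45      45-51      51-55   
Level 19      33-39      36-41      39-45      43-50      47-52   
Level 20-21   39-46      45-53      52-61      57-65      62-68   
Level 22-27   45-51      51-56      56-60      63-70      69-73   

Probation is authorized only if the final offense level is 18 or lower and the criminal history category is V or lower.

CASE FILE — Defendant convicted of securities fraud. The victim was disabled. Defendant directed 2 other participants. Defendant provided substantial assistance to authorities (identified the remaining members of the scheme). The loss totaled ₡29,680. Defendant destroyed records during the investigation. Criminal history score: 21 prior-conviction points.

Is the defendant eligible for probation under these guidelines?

Yes

Base offense level for securities fraud: 7.
R1 applies: 7 + 1 = 8.
R2 applies (level before this adjustment is 8 < 9, so +1): 8 + 1 = 9.
R4 applies: 9 + 2 = 11.
R5 applies (level before this adjustment is 11 < 13, so +1): 11 + 1 = 12.
R6 applies: 12 − 3 = 9.
Final offense level: 9.
Criminal history: 21 prior points → Category V (17+).
Level 9 falls in the 7-10 band.
Grid: Level 7-10 × Category V = 33-44 months.
Probation check: level 9 ≤ 18 and category V ≤ V → eligible.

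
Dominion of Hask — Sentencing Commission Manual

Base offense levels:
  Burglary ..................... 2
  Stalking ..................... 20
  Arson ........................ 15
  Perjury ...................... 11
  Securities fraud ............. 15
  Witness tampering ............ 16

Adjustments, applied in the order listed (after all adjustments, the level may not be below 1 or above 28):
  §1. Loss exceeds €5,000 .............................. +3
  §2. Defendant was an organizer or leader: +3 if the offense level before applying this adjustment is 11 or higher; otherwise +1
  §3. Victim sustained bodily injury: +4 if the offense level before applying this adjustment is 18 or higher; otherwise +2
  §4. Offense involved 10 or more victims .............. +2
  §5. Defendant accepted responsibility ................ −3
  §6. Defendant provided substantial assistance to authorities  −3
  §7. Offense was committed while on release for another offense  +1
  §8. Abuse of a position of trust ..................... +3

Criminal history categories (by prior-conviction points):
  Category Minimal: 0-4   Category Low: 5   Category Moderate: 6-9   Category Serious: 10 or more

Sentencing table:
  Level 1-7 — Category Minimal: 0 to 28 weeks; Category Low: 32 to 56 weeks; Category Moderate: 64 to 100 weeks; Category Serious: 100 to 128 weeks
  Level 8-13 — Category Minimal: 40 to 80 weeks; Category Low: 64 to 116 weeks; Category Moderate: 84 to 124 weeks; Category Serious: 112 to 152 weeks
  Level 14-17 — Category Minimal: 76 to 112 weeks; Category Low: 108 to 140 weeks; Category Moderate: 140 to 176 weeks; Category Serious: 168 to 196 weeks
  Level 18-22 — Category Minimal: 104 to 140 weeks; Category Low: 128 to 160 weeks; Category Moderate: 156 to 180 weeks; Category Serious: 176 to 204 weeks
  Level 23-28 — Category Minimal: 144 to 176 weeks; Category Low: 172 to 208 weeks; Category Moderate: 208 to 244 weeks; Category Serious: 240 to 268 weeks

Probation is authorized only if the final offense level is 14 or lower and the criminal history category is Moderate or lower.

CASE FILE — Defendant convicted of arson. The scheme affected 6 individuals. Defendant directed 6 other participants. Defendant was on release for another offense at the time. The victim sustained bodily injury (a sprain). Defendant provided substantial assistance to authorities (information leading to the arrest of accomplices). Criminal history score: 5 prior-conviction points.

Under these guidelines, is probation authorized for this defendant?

No

Base offense level for arson: 15.
§2 applies (level before this adjustment is 15 ≥ 11, so +3): 15 + 3 = 18.
§3 applies (level before this adjustment is 18 ≥ 18, so +4): 18 + 4 = 22.
§6 applies: 22 − 3 = 19.
§7 applies: 19 + 1 = 20.
§8 does not apply.
Final offense level: 20.
Criminal history: 5 prior points → Category Low (5).
Level 20 falls in the 18-22 band.
Grid: Level 18-22 × Category Low = 128-160 weeks.
Probation check: level 20 > 14 and category Low ≤ Moderate → not eligible.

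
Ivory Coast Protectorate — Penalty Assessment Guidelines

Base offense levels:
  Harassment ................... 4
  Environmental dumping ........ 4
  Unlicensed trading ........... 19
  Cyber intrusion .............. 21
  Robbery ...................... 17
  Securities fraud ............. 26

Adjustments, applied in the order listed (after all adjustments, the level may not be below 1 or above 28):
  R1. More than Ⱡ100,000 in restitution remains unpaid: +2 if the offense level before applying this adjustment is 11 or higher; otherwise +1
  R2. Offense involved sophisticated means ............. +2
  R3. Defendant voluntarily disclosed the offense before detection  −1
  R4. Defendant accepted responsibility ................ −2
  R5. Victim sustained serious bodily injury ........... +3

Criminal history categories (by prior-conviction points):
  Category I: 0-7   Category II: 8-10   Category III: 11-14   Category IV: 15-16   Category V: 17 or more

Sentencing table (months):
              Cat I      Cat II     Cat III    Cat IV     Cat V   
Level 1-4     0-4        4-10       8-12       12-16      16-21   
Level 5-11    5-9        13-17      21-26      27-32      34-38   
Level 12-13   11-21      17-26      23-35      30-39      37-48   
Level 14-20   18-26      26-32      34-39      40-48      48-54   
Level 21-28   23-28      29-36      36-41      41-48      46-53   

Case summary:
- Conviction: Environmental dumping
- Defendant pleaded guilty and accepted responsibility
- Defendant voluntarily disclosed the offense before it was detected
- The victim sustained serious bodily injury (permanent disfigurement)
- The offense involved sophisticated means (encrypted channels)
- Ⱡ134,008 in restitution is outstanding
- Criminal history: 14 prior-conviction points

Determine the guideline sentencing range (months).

Base offense level for environmental dumping: 4.
R1 applies (level before this adjustment is 4 < 11, so +1): 4 + 1 = 5.
R2 applies: 5 + 2 = 7.
R3 applies: 7 − 1 = 6.
R4 applies: 6 − 2 = 4.
R5 applies: 4 + 3 = 7.
Final offense level: 7.
Criminal history: 14 prior points → Category III (11-14).
Level 7 falls in the 5-11 band.
Grid: Level 5-11 × Category III = 21-26 months.

21-26 months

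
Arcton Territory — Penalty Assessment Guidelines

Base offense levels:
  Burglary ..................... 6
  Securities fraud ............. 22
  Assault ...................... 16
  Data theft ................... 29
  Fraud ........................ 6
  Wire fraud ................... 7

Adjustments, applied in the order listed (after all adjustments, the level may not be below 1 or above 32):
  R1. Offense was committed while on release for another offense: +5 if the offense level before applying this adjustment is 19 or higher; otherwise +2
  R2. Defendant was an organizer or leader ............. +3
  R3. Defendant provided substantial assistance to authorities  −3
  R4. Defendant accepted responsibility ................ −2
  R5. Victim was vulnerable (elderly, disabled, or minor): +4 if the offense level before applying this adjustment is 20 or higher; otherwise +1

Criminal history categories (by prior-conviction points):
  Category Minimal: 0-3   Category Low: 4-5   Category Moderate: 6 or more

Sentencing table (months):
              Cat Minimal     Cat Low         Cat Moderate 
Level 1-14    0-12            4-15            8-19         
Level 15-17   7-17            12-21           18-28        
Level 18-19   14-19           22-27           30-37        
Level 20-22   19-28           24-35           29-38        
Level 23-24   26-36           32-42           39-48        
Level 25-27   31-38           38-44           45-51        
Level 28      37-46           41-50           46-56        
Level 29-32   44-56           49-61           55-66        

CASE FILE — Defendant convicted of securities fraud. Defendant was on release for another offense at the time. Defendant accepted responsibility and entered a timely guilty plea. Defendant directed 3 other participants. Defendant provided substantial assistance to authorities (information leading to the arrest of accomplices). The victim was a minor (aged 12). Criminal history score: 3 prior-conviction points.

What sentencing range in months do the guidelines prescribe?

Base offense level for securities fraud: 22.
R1 applies (level before this adjustment is 22 ≥ 19, so +5): 22 + 5 = 27.
R2 applies: 27 + 3 = 30.
R3 applies: 30 − 3 = 27.
R4 applies: 27 − 2 = 25.
R5 applies (level before this adjustment is 25 ≥ 20, so +4): 25 + 4 = 29.
Final offense level: 29.
Criminal history: 3 prior points → Category Minimal (0-3).
Level 29 falls in the 29-32 band.
Grid: Level 29-32 × Category Minimal = 44-56 months.

44-56 months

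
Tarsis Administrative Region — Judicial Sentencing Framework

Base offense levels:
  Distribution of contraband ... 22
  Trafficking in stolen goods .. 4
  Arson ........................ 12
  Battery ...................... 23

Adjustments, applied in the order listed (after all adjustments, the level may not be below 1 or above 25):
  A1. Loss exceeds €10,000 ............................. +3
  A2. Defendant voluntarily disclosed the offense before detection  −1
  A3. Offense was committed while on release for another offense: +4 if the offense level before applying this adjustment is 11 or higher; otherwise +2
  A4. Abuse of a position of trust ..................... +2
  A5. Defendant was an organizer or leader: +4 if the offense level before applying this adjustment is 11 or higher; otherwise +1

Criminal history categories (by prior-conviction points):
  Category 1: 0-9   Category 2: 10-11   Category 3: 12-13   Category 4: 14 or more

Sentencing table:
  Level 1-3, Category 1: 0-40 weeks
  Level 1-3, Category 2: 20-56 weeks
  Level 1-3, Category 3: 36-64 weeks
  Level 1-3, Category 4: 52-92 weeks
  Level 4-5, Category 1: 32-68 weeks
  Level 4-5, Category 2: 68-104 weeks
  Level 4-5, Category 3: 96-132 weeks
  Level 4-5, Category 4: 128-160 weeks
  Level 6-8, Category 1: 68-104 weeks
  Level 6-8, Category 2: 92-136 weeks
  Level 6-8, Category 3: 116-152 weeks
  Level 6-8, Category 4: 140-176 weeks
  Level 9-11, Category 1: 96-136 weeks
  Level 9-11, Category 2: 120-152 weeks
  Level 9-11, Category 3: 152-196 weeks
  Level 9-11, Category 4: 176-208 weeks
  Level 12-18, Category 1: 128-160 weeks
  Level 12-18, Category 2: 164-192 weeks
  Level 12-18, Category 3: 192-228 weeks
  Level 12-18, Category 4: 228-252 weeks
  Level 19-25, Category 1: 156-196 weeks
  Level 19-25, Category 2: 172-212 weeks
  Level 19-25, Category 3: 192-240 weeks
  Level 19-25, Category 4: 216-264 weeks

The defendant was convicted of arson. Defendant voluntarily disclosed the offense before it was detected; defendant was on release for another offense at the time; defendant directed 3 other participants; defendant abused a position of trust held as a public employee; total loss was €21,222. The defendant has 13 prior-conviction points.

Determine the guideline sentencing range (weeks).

192-240 weeks

Base offense level for arson: 12.
A1 applies: 12 + 3 = 15.
A2 applies: 15 − 1 = 14.
A3 applies (level before this adjustment is 14 ≥ 11, so +4): 14 + 4 = 18.
A4 applies: 18 + 2 = 20.
A5 applies (level before this adjustment is 20 ≥ 11, so +4): 20 + 4 = 24.
Final offense level: 24.
Criminal history: 13 prior points → Category 3 (12-13).
Level 24 falls in the 19-25 band.
Grid: Level 19-25 × Category 3 = 192-240 weeks.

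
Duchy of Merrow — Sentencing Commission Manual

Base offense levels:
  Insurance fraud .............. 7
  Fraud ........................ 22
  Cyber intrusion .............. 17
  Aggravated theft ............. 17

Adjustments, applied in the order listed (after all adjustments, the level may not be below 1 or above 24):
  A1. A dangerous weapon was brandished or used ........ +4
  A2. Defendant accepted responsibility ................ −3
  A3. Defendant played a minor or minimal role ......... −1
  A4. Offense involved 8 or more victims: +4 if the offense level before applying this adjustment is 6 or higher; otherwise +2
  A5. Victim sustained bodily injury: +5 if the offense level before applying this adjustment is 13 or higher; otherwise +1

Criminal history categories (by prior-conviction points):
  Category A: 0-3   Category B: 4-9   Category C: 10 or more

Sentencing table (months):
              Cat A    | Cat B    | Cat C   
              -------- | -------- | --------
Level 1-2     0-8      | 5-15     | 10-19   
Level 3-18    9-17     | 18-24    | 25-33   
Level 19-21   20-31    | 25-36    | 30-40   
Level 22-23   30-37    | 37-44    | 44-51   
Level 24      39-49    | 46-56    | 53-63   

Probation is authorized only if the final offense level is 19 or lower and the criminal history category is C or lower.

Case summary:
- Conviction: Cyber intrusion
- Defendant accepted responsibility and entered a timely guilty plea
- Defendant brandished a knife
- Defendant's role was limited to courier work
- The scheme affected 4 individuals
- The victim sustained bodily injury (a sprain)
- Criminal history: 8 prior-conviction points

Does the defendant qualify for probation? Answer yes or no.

Base offense level for cyber intrusion: 17.
A1 applies: 17 + 4 = 21.
A2 applies: 21 − 3 = 18.
A3 applies: 18 − 1 = 17.
A5 applies (level before this adjustment is 17 ≥ 13, so +5): 17 + 5 = 22.
Final offense level: 22.
Criminal history: 8 prior points → Category B (4-9).
Level 22 falls in the 22-23 band.
Grid: Level 22-23 × Category B = 37-44 months.
Probation check: level 22 > 19 and category B ≤ C → not eligible.

No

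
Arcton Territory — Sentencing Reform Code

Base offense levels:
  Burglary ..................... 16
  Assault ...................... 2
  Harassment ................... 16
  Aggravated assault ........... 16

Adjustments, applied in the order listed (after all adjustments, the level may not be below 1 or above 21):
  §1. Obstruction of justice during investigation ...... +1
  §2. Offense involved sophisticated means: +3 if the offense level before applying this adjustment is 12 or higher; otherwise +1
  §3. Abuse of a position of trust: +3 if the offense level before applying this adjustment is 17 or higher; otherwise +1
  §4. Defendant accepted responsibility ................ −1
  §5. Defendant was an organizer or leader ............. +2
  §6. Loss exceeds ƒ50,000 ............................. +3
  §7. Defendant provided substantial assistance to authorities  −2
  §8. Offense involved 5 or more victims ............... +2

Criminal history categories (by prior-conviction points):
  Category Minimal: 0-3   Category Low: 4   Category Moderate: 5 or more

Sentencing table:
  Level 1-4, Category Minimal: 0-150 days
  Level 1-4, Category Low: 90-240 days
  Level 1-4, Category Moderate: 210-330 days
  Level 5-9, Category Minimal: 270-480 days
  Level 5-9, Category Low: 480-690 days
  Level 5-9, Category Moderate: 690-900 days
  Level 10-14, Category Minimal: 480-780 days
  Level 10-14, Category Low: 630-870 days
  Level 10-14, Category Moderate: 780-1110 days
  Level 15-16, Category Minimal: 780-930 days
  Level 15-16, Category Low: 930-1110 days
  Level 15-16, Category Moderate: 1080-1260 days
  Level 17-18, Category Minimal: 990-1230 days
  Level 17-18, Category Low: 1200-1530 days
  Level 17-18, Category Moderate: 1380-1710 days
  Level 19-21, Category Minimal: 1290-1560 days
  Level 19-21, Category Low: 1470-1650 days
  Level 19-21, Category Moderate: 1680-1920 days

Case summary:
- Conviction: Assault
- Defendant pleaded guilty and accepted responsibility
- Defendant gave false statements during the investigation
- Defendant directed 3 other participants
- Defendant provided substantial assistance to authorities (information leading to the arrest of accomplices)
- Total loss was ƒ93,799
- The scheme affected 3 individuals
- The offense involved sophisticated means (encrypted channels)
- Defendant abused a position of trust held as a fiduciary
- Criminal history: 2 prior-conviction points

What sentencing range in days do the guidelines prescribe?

Base offense level for assault: 2.
§1 applies: 2 + 1 = 3.
§2 applies (level before this adjustment is 3 < 12, so +1): 3 + 1 = 4.
§3 applies (level before this adjustment is 4 < 17, so +1): 4 + 1 = 5.
§4 applies: 5 − 1 = 4.
§5 applies: 4 + 2 = 6.
§6 applies: 6 + 3 = 9.
§7 applies: 9 − 2 = 7.
Final offense level: 7.
Criminal history: 2 prior points → Category Minimal (0-3).
Level 7 falls in the 5-9 band.
Grid: Level 5-9 × Category Minimal = 270-480 days.

270-480 days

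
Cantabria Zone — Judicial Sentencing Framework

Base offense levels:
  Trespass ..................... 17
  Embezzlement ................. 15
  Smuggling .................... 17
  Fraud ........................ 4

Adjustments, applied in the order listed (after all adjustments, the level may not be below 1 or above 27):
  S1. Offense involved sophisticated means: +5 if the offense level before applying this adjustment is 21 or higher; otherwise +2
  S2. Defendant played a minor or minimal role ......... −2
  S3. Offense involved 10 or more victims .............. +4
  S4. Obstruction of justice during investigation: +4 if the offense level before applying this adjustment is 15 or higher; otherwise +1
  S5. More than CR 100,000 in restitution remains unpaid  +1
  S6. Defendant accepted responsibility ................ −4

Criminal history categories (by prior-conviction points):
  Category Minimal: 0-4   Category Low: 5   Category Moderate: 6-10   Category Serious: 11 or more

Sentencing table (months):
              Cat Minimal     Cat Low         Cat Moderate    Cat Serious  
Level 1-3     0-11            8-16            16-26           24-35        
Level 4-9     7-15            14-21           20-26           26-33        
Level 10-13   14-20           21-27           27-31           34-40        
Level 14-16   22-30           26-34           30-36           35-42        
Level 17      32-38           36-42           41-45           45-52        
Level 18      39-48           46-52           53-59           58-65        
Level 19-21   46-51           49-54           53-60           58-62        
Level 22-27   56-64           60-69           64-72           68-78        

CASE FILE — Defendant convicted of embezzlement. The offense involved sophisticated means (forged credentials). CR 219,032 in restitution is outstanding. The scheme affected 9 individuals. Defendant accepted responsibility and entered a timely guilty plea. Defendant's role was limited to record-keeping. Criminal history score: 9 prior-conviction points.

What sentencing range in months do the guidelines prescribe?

27-31 months

Base offense level for embezzlement: 15.
S1 applies (level before this adjustment is 15 < 21, so +2): 15 + 2 = 17.
S2 applies: 17 − 2 = 15.
S4 does not apply.
S5 applies: 15 + 1 = 16.
S6 applies: 16 − 4 = 12.
Final offense level: 12.
Criminal history: 9 prior points → Category Moderate (6-10).
Level 12 falls in the 10-13 band.
Grid: Level 10-13 × Category Moderate = 27-31 months.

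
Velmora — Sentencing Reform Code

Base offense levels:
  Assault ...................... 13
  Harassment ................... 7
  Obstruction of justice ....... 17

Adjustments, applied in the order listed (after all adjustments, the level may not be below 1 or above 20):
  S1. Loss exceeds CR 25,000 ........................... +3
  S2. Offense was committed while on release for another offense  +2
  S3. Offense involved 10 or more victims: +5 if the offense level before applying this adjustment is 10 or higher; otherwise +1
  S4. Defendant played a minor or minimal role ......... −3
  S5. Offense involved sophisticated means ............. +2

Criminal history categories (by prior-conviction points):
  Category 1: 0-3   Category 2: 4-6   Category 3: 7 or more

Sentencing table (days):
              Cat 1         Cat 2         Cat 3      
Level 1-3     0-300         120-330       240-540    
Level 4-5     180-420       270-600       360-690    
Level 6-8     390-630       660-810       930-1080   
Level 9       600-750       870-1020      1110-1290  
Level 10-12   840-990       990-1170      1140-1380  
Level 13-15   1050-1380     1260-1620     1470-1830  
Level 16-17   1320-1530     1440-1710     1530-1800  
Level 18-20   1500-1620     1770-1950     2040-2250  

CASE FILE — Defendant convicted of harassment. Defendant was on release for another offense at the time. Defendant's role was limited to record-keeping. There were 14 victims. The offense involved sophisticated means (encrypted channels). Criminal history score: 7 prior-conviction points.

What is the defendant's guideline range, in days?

1110-1290 days

Base offense level for harassment: 7.
S2 applies: 7 + 2 = 9.
S3 applies (level before this adjustment is 9 < 10, so +1): 9 + 1 = 10.
S4 applies: 10 − 3 = 7.
S5 applies: 7 + 2 = 9.
Final offense level: 9.
Criminal history: 7 prior points → Category 3 (7+).
Level 9 falls in the 9 band.
Grid: Level 9 × Category 3 = 1110-1290 days.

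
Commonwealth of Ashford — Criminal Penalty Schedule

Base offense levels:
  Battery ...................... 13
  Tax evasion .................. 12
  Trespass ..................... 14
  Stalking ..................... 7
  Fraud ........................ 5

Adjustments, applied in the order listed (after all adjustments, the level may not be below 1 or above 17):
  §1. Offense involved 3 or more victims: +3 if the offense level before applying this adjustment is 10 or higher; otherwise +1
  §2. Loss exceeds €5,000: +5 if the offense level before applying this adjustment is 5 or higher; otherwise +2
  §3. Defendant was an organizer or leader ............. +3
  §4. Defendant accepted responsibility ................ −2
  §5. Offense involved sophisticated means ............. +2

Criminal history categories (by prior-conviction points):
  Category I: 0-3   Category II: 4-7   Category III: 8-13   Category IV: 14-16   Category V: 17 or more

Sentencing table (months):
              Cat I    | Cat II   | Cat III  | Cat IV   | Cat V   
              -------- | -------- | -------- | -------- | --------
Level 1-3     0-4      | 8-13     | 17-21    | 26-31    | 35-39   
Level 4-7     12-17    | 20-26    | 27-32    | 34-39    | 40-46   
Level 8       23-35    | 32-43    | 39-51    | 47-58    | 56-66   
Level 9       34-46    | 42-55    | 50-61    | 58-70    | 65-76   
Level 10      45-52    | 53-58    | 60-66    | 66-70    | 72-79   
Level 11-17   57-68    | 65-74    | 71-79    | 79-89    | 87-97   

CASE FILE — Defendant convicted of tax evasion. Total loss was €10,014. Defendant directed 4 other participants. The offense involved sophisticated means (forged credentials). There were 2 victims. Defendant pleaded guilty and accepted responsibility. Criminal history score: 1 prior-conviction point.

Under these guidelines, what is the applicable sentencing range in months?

57-68 months

Base offense level for tax evasion: 12.
§1 does not apply.
§2 applies (level before this adjustment is 12 ≥ 5, so +5): 12 + 5 = 17.
§3 applies: 17 + 3 = 20.
§4 applies: 20 − 2 = 18.
§5 applies: 18 + 2 = 20.
Level 20 exceeds the maximum of 17; capped at 17.
Final offense level: 17.
Criminal history: 1 prior point → Category I (0-3).
Level 17 falls in the 11-17 band.
Grid: Level 11-17 × Category I = 57-68 months.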